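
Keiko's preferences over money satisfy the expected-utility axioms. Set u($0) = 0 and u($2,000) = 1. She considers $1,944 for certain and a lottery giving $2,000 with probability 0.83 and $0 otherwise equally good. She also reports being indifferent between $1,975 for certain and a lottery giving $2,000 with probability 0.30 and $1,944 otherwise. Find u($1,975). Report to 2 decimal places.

0.88

First, u($1,944) = 0.83·u($2,000) + 0.17·u($0) = 0.83.
Chaining: u($1,975) = 0.30·1.00 + 0.70·0.83 = 0.8810.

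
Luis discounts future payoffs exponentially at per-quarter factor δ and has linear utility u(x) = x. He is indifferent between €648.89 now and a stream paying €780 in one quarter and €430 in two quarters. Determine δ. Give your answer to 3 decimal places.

Equating present values: 648.89 = 780δ + 430δ².
So 430δ² + 780δ − 648.89 = 0.
The positive root is δ = [−780 + √(780² + 4·430·648.89)] / (2·430) = (−780 + 1313.199)/860 ≈ 0.620.

δ ≈ 0.620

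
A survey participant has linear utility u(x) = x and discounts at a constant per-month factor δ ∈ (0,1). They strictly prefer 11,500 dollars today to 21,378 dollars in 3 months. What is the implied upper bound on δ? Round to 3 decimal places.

δ < 0.813

Comparing present values: 11500 > δ^3·21378.
So δ^3 < 11500/21378 = 0.53794; taking the cube root of both positive sides preserves the inequality.
δ < (11500/21378)^(1/3) ≈ 0.813.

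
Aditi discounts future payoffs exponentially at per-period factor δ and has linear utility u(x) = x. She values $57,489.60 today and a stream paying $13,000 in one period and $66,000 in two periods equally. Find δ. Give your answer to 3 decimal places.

Equating present values: 57489.60 = 13000δ + 66000δ².
Rearranged: 66000δ² + 13000δ − 57489.60 = 0.
δ = (−13000 + √(13000² + 4·66000·57489.60)) / (2·66000) = (−13000 + √15346254400.00) / 132000 ≈ 0.840.

δ ≈ 0.840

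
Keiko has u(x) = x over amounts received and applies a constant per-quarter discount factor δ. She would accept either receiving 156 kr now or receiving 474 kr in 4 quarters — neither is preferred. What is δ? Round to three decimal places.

δ ≈ 0.757

The payoff in 4 quarters is discounted by δ^4, so u(156) = δ^4·u(474) and δ^4 = u(156)/u(474).
With u(x) = x: δ^4 = 156/474 = 0.32911.
Taking the 4th root: δ = 0.32911^(1/4) ≈ 0.757.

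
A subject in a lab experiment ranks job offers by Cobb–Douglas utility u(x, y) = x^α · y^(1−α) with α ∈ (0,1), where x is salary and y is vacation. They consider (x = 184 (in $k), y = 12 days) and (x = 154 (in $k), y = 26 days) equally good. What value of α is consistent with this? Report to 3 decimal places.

α ≈ 0.813

The Cobb–Douglas utilities coincide, so 184^α·12^(1−α) = 154^α·26^(1−α).
Rearrange to (184/154)^α = (26/12)^(1−α) and take logs: α·0.177983 = (1−α)·0.773190.
With A = 0.177983 and B = 0.773190: α·A = (1−α)·B, so α = B/(A+B) = 0.773190/0.951173 ≈ 0.813.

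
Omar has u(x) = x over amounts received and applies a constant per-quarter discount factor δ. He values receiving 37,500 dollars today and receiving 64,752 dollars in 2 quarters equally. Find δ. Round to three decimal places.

Indifference means u(37500) = δ^2 · u(64752), so δ^2 = u(37500)/u(64752).
With u(x) = x: δ^2 = 37500/64752 = 0.57913.
Hence δ = (0.57913)^(1/2) = 0.76101.

δ ≈ 0.761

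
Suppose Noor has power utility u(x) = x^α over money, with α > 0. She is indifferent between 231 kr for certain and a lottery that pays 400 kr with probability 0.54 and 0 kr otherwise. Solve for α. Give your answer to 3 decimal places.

α ≈ 1.122

The lottery's expected utility is 0.54·u(400) + 0.46·u(0) = 0.54·400^α (since u(0) = 0 for α > 0).
Equating: 231^α = 0.54·400^α, i.e. 0.5775^α = 0.54.
Taking logs: α·ln(231/400) = ln(0.54), so α = -0.616186 / -0.549047 ≈ 1.122.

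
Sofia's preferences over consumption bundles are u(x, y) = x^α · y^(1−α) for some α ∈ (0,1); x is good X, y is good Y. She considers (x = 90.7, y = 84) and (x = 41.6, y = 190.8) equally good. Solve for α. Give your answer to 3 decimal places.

α ≈ 0.513

Indifference: 90.7^α · 84^(1−α) = 41.6^α · 190.8^(1−α).
(90.7/41.6)^α = (190.8/84)^(1−α); take logs: α·ln(90.7/41.6) = (1−α)·ln(190.8/84), i.e. α·0.779457 = (1−α)·0.820409.
So α/(1−α) = (0.820409)/(0.779457) = 1.052539, and α = 1.052539/2.052539 ≈ 0.513.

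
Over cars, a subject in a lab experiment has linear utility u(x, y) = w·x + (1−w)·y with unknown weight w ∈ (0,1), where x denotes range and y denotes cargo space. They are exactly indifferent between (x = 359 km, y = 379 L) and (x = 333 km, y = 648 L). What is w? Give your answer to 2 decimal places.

w = 0.91

u(359,379) = u(333,648) means w·359 + (1−w)·379 = w·333 + (1−w)·648.
Rearranging, 26·w − 269·(1−w) = 0.
So w/(1−w) = 269/26 = 10.3462, giving w = 269/(26+269) = 0.91.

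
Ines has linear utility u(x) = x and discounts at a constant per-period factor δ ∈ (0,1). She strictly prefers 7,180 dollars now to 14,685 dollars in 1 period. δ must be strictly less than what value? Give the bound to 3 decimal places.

δ < 0.489

Comparing present values: 7180 > δ·14685.
So δ < 7180/14685 = 0.48893.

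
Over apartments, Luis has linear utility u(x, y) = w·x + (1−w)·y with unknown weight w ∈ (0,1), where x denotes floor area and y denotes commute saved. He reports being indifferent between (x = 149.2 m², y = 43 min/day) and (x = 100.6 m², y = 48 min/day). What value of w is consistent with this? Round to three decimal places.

u(149.2,43) = u(100.6,48) means w·149.2 + (1−w)·43 = w·100.6 + (1−w)·48.
Rearranging, 48.6·w − 5·(1−w) = 0.
The marginal rate of substitution is 5/48.6, so w = 5/(48.6+5) = 0.093.

w = 0.093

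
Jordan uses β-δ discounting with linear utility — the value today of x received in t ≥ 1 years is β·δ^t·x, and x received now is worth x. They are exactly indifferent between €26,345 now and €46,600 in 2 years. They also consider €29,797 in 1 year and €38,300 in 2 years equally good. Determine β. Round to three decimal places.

β ≈ 0.934

The second indifference involves only future payoffs, so β cancels: β·δ^1·29797 = β·δ^2·38300, giving δ = 29797/38300 = 0.77799.
The first indifference: 26345 = β·δ^2·46600, so β = 26345/(δ^2·46600) = 26345/(0.60527·46600) ≈ 0.934.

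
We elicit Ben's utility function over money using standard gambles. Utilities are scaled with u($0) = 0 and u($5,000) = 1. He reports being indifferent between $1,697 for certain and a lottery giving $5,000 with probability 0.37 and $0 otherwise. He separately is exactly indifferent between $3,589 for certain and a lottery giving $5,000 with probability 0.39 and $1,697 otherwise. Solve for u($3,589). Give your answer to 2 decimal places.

0.62

From the first indifference, u($1,697) = 0.37·u($5,000) + 0.63·u($0) = 0.37·1 + 0.63·0 = 0.37.
The second indifference gives u($3,589) = 0.39·u($5,000) + 0.61·u($1,697) = 0.39·1.00 + 0.61·0.37 = 0.6157.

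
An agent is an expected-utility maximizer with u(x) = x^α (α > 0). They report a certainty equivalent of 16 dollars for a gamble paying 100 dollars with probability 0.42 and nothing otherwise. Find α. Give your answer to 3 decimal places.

Since u(0) = 0, the lottery's EU is 0.42·100^α.
Indifference: 16^α = 0.42·100^α, so (16/100)^α = 0.42.
Taking logs: α·ln(16/100) = ln(0.42), so α = -0.867501 / -1.832581 ≈ 0.473.

α ≈ 0.473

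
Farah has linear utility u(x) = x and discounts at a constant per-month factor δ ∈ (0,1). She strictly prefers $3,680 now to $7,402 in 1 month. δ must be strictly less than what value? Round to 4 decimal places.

δ < 0.4972

The preference means 3680 > δ·7402.
So δ < 3680/7402 = 0.49716.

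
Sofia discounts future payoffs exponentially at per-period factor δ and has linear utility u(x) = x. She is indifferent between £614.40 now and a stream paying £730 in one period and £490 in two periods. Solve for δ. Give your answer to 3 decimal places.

Present value of the stream is 730·δ + 490·δ². Indifference gives 730δ + 490δ² = 614.40.
So 490δ² + 730δ − 614.40 = 0.
The positive root is δ = [−730 + √(730² + 4·490·614.40)] / (2·490) = (−730 + 1318.000)/980 ≈ 0.600.

δ ≈ 0.600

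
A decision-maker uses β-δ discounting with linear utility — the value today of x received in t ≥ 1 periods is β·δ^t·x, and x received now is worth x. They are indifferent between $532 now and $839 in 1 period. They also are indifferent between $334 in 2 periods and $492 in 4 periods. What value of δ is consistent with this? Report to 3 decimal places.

Both payoffs in the second observation are in the future, so β drops out: δ^2·334 = δ^4·492 ⇒ δ^2 = 334/492 = 0.67886, so δ = 0.82393.

δ ≈ 0.824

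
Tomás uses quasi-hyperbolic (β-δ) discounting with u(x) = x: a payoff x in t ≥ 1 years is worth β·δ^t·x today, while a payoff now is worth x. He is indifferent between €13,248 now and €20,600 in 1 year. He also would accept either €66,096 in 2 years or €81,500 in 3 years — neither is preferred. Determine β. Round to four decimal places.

β ≈ 0.7930

The second indifference involves only future payoffs, so β cancels: β·δ^2·66096 = β·δ^3·81500, giving δ = 66096/81500 = 0.81099.
Now use the now-vs-future pair: 13248 = β·δ·20600 gives β = 13248/(0.81099·20600) ≈ 0.7930.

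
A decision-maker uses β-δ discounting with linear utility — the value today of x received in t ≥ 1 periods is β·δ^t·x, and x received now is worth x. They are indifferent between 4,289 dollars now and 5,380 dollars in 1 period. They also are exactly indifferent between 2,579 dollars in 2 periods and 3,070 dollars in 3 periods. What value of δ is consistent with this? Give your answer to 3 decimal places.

The second indifference involves only future payoffs, so β cancels: β·δ^2·2579 = β·δ^3·3070, giving δ = 2579/3070 = 0.84007.

δ ≈ 0.840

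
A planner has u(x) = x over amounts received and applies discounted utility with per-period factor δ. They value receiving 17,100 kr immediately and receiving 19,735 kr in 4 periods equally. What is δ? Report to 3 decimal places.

Equating discounted utilities: u(17100) = δ^4·u(19735) ⇒ δ^4 = u(17100)/u(19735).
With u(x) = x: δ^4 = 17100/19735 = 0.86648.
Taking the 4th root: δ = 0.86648^(1/4) ≈ 0.965.

δ ≈ 0.965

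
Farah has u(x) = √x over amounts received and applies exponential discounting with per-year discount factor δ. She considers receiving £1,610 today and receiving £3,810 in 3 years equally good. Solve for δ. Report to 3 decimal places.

δ ≈ 0.866

Equating discounted utilities: u(1610) = δ^3·u(3810) ⇒ δ^3 = u(1610)/u(3810).
Since u(x) = √x, δ^3 = √(1610/3810) = 0.65006.
Hence δ = (0.65006)^(1/3) = 0.86626.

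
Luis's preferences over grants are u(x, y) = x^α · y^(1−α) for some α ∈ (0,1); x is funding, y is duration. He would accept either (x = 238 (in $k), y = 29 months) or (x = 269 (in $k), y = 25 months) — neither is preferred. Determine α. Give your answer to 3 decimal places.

Indifference: 238^α · 29^(1−α) = 269^α · 25^(1−α).
(238/269)^α = (25/29)^(1−α); take logs: α·ln(238/269) = (1−α)·ln(25/29), i.e. α·-0.122441 = (1−α)·-0.148420.
Thus α·(-0.270861) = -0.148420, so α = -0.148420/-0.270861 ≈ 0.548.

α ≈ 0.548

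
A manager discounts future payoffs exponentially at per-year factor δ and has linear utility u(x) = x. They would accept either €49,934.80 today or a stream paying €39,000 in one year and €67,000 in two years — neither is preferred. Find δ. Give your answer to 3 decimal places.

Present value of the stream is 39000·δ + 67000·δ². Indifference gives 39000δ + 67000δ² = 49934.80.
Rearranged: 67000δ² + 39000δ − 49934.80 = 0.
δ = (−39000 + √(39000² + 4·67000·49934.80)) / (2·67000) = (−39000 + √14903526400.00) / 134000 ≈ 0.620.

δ ≈ 0.620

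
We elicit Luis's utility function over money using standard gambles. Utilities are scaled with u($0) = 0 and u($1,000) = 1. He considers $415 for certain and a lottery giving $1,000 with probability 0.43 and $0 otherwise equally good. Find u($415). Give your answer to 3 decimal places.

u($415) equals the lottery's expected utility: 0.43·1 + 0.57·0 = 0.43.

0.430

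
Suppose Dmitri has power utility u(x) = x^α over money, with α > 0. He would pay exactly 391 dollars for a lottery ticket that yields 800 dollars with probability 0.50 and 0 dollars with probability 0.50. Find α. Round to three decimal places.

EU(lottery) = 0.50·800^α + 0.50·0 = 0.50·800^α.
Setting u(391) equal to that: 391^α = 0.50·800^α ⇒ (391/800)^α = 0.50.
α = ln(0.50) / ln(391/800) = -0.693147/-0.715904 ≈ 0.968.

α ≈ 0.968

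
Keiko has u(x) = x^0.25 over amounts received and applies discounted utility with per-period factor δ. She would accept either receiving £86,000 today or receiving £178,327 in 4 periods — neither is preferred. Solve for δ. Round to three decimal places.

Indifference means u(86000) = δ^4 · u(178327), so δ^4 = u(86000)/u(178327).
With u(x) = x^0.25: δ^4 = 86000^0.25/178327^0.25 = (86000/178327)^0.25 = 0.83334.
So δ = 0.83334^(1/4) ≈ 0.955.

δ ≈ 0.955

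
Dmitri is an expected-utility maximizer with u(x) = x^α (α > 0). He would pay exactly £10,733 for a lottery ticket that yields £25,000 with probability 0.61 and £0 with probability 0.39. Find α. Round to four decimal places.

α ≈ 0.5846

The lottery's expected utility is 0.61·u(25000) + 0.39·u(0) = 0.61·25000^α (since u(0) = 0 for α > 0).
Setting u(10733) equal to that: 10733^α = 0.61·25000^α ⇒ (10733/25000)^α = 0.61.
α = ln(0.61) / ln(10733/25000) = -0.4942963/-0.8455527 ≈ 0.5846.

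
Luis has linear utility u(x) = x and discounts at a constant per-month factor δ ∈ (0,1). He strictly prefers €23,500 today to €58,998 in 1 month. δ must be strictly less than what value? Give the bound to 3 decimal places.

δ < 0.398

The preference means 23500 > δ·58998.
Dividing through by 58998 gives δ < 0.39832.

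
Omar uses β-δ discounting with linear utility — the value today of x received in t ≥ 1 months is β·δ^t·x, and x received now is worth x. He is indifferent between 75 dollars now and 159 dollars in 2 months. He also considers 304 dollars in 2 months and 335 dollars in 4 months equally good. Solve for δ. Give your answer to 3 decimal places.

δ ≈ 0.953

From the later pair, β·δ^2·304 = β·δ^4·335; dividing through, δ^2 = 304/335 = 0.90746, so δ = 0.95261.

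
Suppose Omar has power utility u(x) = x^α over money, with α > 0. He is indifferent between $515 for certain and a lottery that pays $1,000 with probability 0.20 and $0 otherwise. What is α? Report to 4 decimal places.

EU(lottery) = 0.20·1000^α + 0.80·0 = 0.20·1000^α.
Setting u(515) equal to that: 515^α = 0.20·1000^α ⇒ (515/1000)^α = 0.20.
Taking logs: α·ln(515/1000) = ln(0.20), so α = -1.6094379 / -0.6635884 ≈ 2.4254.

α ≈ 2.4254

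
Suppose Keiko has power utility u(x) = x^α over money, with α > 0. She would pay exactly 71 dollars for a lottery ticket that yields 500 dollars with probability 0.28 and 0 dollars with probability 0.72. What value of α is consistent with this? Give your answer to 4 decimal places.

The lottery's expected utility is 0.28·u(500) + 0.72·u(0) = 0.28·500^α (since u(0) = 0 for α > 0).
Setting u(71) equal to that: 71^α = 0.28·500^α ⇒ (71/500)^α = 0.28.
Take logs: α = ln 0.28 / ln(71/500) ≈ 0.652158.

α ≈ 0.6522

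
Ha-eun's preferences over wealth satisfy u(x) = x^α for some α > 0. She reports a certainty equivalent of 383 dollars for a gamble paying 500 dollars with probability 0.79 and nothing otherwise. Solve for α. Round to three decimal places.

EU(lottery) = 0.79·500^α + 0.21·0 = 0.79·500^α.
Indifference: 383^α = 0.79·500^α, so (383/500)^α = 0.79.
Taking logs: α·ln(383/500) = ln(0.79), so α = -0.235722 / -0.266573 ≈ 0.884.

α ≈ 0.884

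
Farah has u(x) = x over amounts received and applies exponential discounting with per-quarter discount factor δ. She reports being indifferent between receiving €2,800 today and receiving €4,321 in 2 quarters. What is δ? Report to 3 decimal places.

δ ≈ 0.805

Indifference means u(2800) = δ^2 · u(4321), so δ^2 = u(2800)/u(4321).
With u(x) = x: δ^2 = 2800/4321 = 0.64800.
Taking the square root: δ = 0.64800^(1/2) ≈ 0.805.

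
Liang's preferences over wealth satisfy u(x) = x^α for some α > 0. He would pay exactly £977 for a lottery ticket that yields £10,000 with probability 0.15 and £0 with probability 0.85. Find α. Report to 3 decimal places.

EU(lottery) = 0.15·10000^α + 0.85·0 = 0.15·10000^α.
Indifference: 977^α = 0.15·10000^α, so (977/10000)^α = 0.15.
Take logs: α = ln 0.15 / ln(977/10000) ≈ 0.81567.

α ≈ 0.816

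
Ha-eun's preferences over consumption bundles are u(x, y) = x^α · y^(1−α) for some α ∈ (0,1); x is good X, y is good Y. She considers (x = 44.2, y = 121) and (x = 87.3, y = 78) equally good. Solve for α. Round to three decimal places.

α ≈ 0.392

Set the two utilities equal: 44.2^α·121^(1−α) = 87.3^α·78^(1−α).
(44.2/87.3)^α = (78/121)^(1−α); take logs: α·ln(44.2/87.3) = (1−α)·ln(78/121), i.e. α·-0.680626 = (1−α)·-0.439082.
With A = -0.680626 and B = -0.439082: α·A = (1−α)·B, so α = B/(A+B) = -0.439082/-1.119708 ≈ 0.392.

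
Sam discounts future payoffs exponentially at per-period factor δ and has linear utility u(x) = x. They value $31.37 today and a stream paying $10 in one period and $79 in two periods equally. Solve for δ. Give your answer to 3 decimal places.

δ ≈ 0.570

Equating present values: 31.37 = 10δ + 79δ².
Rearranged: 79δ² + 10δ − 31.37 = 0.
The positive root is δ = [−10 + √(10² + 4·79·31.37)] / (2·79) = (−10 + 100.065)/158 ≈ 0.570.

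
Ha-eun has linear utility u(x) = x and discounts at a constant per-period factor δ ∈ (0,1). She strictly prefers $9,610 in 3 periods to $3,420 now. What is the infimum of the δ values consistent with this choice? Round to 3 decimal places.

δ > 0.709

Under u(x) = x this choice says 3420 < δ^3·9610.
Dividing by 9610: δ^3 > 0.35588. Both sides are positive, so the cube root keeps the direction.
δ > 0.35588^(1/3) = 0.709.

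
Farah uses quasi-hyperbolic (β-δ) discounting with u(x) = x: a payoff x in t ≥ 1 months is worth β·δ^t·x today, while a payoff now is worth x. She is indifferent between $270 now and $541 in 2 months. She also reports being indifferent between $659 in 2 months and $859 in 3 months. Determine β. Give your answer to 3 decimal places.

β ≈ 0.848

Both payoffs in the second observation are in the future, so β drops out: δ^2·659 = δ^3·859 ⇒ δ = 659/859 = 0.76717.
The first indifference: 270 = β·δ^2·541, so β = 270/(δ^2·541) = 270/(0.58855·541) ≈ 0.848.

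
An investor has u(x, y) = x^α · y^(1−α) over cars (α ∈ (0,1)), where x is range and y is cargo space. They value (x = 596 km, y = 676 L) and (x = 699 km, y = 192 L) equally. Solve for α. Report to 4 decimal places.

Indifference: 596^α · 676^(1−α) = 699^α · 192^(1−α).
(596/699)^α = (192/676)^(1−α); take logs: α·ln(596/699) = (1−α)·ln(192/676), i.e. α·-0.1594101 = (1−α)·-1.2586977.
With A = -0.1594101 and B = -1.2586977: α·A = (1−α)·B, so α = B/(A+B) = -1.2586977/-1.4181078 ≈ 0.8876.

α ≈ 0.8876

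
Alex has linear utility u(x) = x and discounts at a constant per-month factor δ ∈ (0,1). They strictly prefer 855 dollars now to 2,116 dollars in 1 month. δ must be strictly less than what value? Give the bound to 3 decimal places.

δ < 0.404

The preference means 855 > δ·2116.
Dividing through by 2116 gives δ < 0.40406.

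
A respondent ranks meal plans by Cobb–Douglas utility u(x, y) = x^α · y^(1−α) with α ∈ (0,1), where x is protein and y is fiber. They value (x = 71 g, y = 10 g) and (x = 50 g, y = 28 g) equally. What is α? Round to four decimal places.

Set the two utilities equal: 71^α·10^(1−α) = 50^α·28^(1−α).
Taking logs: α·ln 71 + (1−α)·ln 10 = α·ln 50 + (1−α)·ln 28, i.e. α·0.3506569 = (1−α)·1.0296194.
Thus α·(1.3802763) = 1.0296194, so α = 1.0296194/1.3802763 ≈ 0.7460.

α ≈ 0.7460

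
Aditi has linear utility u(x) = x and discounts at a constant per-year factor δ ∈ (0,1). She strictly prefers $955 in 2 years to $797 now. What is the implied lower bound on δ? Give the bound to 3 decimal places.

δ > 0.914

The preference means 797 < δ^2·955.
So δ^2 > 797/955 = 0.83455; taking the square root of both positive sides preserves the inequality.
δ > (797/955)^(1/2) ≈ 0.914.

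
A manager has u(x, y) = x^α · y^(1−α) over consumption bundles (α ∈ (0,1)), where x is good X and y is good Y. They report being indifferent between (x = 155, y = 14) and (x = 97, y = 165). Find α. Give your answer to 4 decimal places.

Indifference: 155^α · 14^(1−α) = 97^α · 165^(1−α).
Rearrange to (155/97)^α = (165/14)^(1−α) and take logs: α·0.4687141 = (1−α)·2.4668881.
With A = 0.4687141 and B = 2.4668881: α·A = (1−α)·B, so α = B/(A+B) = 2.4668881/2.9356022 ≈ 0.8403.

α ≈ 0.8403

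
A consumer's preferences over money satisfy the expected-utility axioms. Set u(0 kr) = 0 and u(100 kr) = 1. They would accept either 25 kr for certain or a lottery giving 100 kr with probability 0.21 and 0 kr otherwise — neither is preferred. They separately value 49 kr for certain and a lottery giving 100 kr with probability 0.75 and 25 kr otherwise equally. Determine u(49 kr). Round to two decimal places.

0.80

From the first indifference, u(25 kr) = 0.21·u(100 kr) + 0.79·u(0 kr) = 0.21·1 + 0.79·0 = 0.21.
Then u(49 kr) = 0.75·u(100 kr) + 0.25·u(25 kr) = 0.75·1.00 + 0.25·0.21 = 0.8025.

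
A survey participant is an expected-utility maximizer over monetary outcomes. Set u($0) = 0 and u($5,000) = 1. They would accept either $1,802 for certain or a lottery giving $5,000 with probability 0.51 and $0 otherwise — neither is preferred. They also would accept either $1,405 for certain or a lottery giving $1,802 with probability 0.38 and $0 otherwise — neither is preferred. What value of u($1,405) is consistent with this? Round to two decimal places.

From the first indifference, u($1,802) = 0.51·u($5,000) + 0.49·u($0) = 0.51·1 + 0.49·0 = 0.51.
Chaining: u($1,405) = 0.38·0.51 + 0.62·0.00 = 0.1938.

0.19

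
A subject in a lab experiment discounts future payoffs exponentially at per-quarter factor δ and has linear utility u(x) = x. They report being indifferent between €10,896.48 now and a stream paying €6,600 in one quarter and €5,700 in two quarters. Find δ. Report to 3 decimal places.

Present value of the stream is 6600·δ + 5700·δ². Indifference gives 6600δ + 5700δ² = 10896.48.
So 5700δ² + 6600δ − 10896.48 = 0.
The positive root is δ = [−6600 + √(6600² + 4·5700·10896.48)] / (2·5700) = (−6600 + 17088.000)/11400 ≈ 0.920.

δ ≈ 0.920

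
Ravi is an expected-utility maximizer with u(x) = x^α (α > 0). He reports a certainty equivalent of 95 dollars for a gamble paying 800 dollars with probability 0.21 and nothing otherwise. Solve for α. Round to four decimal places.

α ≈ 0.7324

The lottery's expected utility is 0.21·u(800) + 0.79·u(0) = 0.21·800^α (since u(0) = 0 for α > 0).
Setting u(95) equal to that: 95^α = 0.21·800^α ⇒ (95/800)^α = 0.21.
Take logs: α = ln 0.21 / ln(95/800) ≈ 0.732446.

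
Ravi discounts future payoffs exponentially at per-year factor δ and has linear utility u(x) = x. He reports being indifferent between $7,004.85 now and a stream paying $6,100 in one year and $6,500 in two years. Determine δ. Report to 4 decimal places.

The stream is worth 6100δ + 6500δ² today, so 6100δ + 6500δ² = 7004.85.
That is, 6500δ² + 6100δ − 7004.85 = 0, a quadratic in δ.
The positive root is δ = [−6100 + √(6100² + 4·6500·7004.85)] / (2·6500) = (−6100 + 14810.000)/13000 ≈ 0.6700.

δ ≈ 0.6700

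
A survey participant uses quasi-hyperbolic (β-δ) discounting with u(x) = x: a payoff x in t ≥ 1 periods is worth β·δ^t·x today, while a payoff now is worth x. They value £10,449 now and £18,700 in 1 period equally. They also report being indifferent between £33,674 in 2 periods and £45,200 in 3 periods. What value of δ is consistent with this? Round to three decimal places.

The second indifference involves only future payoffs, so β cancels: β·δ^2·33674 = β·δ^3·45200, giving δ = 33674/45200 = 0.74500.

δ ≈ 0.745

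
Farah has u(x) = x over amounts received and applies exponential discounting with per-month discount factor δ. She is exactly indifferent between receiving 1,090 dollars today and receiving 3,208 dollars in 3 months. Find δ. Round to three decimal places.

Indifference means u(1090) = δ^3 · u(3208), so δ^3 = u(1090)/u(3208).
With u(x) = x: δ^3 = 1090/3208 = 0.33978.
Hence δ = (0.33978)^(1/3) = 0.69780.

δ ≈ 0.698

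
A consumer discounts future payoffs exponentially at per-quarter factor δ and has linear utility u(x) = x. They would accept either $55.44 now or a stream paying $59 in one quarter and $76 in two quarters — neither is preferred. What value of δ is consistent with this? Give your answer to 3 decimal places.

Present value of the stream is 59·δ + 76·δ². Indifference gives 59δ + 76δ² = 55.44.
That is, 76δ² + 59δ − 55.44 = 0, a quadratic in δ.
δ = (−59 + √(59² + 4·76·55.44)) / (2·76) = (−59 + √20334.76) / 152 ≈ 0.550.

δ ≈ 0.550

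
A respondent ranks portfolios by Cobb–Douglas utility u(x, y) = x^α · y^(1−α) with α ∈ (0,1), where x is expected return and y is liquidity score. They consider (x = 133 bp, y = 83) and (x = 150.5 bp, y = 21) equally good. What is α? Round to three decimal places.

The Cobb–Douglas utilities coincide, so 133^α·83^(1−α) = 150.5^α·21^(1−α).
(133/150.5)^α = (21/83)^(1−α); take logs: α·ln(133/150.5) = (1−α)·ln(21/83), i.e. α·-0.123614 = (1−α)·-1.374318.
Thus α·(-1.497932) = -1.374318, so α = -1.374318/-1.497932 ≈ 0.917.

α ≈ 0.917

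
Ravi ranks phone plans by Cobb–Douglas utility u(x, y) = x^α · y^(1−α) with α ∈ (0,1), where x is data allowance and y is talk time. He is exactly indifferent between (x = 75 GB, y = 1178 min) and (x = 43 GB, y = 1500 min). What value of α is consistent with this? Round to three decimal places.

α ≈ 0.303

Indifference: 75^α · 1178^(1−α) = 43^α · 1500^(1−α).
Taking logs: α·ln 75 + (1−α)·ln 1178 = α·ln 43 + (1−α)·ln 1500, i.e. α·0.556288 = (1−α)·0.241647.
With A = 0.556288 and B = 0.241647: α·A = (1−α)·B, so α = B/(A+B) = 0.241647/0.797935 ≈ 0.303.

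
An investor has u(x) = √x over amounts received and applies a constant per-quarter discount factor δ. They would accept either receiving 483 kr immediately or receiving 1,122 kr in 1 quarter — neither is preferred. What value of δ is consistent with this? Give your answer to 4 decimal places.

Indifference means u(483) = δ · u(1122), so δ = u(483)/u(1122).
With u(x) = √x: δ = √483/√1122 = √(483/1122) = 0.65611.

δ ≈ 0.6561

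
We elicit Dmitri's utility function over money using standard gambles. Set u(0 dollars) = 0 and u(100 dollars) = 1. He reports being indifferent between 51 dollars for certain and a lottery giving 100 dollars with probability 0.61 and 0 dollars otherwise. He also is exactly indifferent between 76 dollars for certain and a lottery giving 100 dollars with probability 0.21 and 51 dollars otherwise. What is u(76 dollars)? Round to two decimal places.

The first gamble pins u(51 dollars): it must equal 0.61·1 + 0.39·0 = 0.61.
Then u(76 dollars) = 0.21·u(100 dollars) + 0.79·u(51 dollars) = 0.21·1.00 + 0.79·0.61 = 0.6919.

0.69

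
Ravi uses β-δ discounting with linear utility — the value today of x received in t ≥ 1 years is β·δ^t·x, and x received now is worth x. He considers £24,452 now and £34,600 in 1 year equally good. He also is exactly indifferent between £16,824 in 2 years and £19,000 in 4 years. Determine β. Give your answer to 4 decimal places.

β ≈ 0.7510

The second indifference involves only future payoffs, so β cancels: β·δ^2·16824 = β·δ^4·19000, giving δ^2 = 16824/19000 = 0.88547, so δ = 0.94100.
The first indifference: 24452 = β·δ·34600, so β = 24452/(δ·34600) = 24452/(0.94100·34600) ≈ 0.7510.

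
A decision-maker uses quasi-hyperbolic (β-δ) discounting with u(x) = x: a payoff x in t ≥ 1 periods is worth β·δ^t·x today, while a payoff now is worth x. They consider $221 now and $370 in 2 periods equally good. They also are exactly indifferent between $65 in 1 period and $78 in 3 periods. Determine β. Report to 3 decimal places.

From the later pair, β·δ^1·65 = β·δ^3·78; dividing through, δ^2 = 65/78 = 0.83333, so δ = 0.91287.
Now use the now-vs-future pair: 221 = β·δ^2·370 gives β = 221/(0.83333·370) ≈ 0.717.

β ≈ 0.717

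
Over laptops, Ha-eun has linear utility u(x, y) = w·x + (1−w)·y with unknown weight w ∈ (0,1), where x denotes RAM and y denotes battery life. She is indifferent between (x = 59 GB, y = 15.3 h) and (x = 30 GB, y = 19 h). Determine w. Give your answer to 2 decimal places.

w = 0.11

u(59,15.3) = u(30,19) means w·59 + (1−w)·15.3 = w·30 + (1−w)·19.
w·(59−30) = (1−w)·(19−15.3), i.e. w·29 = (1−w)·3.7.
The marginal rate of substitution is 3.7/29, so w = 3.7/(29+3.7) = 0.11.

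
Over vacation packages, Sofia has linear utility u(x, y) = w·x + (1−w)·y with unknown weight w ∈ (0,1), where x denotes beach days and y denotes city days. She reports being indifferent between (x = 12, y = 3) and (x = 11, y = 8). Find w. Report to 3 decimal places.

u(12,3) = u(11,8) means w·12 + (1−w)·3 = w·11 + (1−w)·8.
Rearranging, 1·w − 5·(1−w) = 0.
So w/(1−w) = 5/1 = 5.0000, giving w = 5/(1+5) = 0.833.

w = 0.833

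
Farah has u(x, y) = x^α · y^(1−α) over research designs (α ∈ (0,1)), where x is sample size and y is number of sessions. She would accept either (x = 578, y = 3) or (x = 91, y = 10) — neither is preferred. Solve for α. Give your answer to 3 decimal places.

Indifference: 578^α · 3^(1−α) = 91^α · 10^(1−α).
(578/91)^α = (10/3)^(1−α); take logs: α·ln(578/91) = (1−α)·ln(10/3), i.e. α·1.848714 = (1−α)·1.203973.
Thus α·(3.052687) = 1.203973, so α = 1.203973/3.052687 ≈ 0.394.

α ≈ 0.394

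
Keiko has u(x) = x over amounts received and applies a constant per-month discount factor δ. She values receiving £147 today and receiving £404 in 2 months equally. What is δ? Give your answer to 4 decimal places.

δ ≈ 0.6032

Indifference means u(147) = δ^2 · u(404), so δ^2 = u(147)/u(404).
With u(x) = x: δ^2 = 147/404 = 0.36386.
So δ = 0.36386^(1/2) ≈ 0.6032.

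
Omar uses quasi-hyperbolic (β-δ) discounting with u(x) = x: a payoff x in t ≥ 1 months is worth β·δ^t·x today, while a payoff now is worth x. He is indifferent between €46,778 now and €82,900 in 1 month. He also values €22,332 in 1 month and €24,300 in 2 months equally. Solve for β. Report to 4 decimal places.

β ≈ 0.6140

The second indifference involves only future payoffs, so β cancels: β·δ^1·22332 = β·δ^2·24300, giving δ = 22332/24300 = 0.91901.
Substituting δ into 46778 = β·δ·82900: β = 46778/(76186.123) ≈ 0.6140.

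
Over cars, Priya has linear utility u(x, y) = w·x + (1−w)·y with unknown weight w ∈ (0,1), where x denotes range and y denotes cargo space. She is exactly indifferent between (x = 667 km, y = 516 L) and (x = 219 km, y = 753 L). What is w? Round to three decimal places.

w = 0.346

Indifference: w·667 + (1−w)·516 = w·219 + (1−w)·753.
Collecting terms: w·448 = (1−w)·237.
Hence w = 237/(448+237) = 237/685 = 0.346.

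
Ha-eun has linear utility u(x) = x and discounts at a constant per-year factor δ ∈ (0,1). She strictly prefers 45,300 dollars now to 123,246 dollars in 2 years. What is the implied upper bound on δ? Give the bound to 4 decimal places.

δ < 0.6063

Comparing present values: 45300 > δ^2·123246.
Hence δ^2 < 45300/123246 = 0.36756, and x ↦ x^(1/2) is increasing on (0,∞).
δ < (45300/123246)^(1/2) ≈ 0.6063.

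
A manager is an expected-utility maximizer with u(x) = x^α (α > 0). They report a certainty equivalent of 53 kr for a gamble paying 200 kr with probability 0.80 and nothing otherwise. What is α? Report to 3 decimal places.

Since u(0) = 0, the lottery's EU is 0.80·200^α.
Equating: 53^α = 0.80·200^α, i.e. 0.2650^α = 0.80.
Taking logs: α·ln(53/200) = ln(0.80), so α = -0.223144 / -1.328025 ≈ 0.168.

α ≈ 0.168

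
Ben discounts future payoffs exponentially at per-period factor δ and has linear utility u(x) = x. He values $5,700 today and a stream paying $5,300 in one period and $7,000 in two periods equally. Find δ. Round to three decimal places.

δ ≈ 0.600

Present value of the stream is 5300·δ + 7000·δ². Indifference gives 5300δ + 7000δ² = 5700.
So 7000δ² + 5300δ − 5700 = 0.
The positive root is δ = [−5300 + √(5300² + 4·7000·5700)] / (2·7000) = (−5300 + 13700.000)/14000 ≈ 0.600.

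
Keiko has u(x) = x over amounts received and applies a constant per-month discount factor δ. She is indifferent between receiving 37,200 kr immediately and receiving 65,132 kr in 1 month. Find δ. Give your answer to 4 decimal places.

δ ≈ 0.5711

Equating discounted utilities: u(37200) = δ·u(65132) ⇒ δ = u(37200)/u(65132).
With u(x) = x: δ = 37200/65132 = 0.57115.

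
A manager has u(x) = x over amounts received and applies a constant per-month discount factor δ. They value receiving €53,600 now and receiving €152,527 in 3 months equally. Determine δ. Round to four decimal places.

δ ≈ 0.7057

Indifference means u(53600) = δ^3 · u(152527), so δ^3 = u(53600)/u(152527).
With u(x) = x: δ^3 = 53600/152527 = 0.35141.
So δ = 0.35141^(1/3) ≈ 0.7057.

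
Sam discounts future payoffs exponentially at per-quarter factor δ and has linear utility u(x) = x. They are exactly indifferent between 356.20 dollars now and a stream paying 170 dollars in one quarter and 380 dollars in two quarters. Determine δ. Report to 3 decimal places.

δ ≈ 0.770

The stream is worth 170δ + 380δ² today, so 170δ + 380δ² = 356.20.
That is, 380δ² + 170δ − 356.20 = 0, a quadratic in δ.
δ = (−170 + √(170² + 4·380·356.20)) / (2·380) = (−170 + √570324.00) / 760 ≈ 0.770.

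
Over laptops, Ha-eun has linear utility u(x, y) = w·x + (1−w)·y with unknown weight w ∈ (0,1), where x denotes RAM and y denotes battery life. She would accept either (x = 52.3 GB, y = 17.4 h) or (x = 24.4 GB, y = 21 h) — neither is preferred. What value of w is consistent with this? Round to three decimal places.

w = 0.114

u(52.3,17.4) = u(24.4,21) means w·52.3 + (1−w)·17.4 = w·24.4 + (1−w)·21.
Rearranging, 27.9·w − 3.6·(1−w) = 0.
So w/(1−w) = 3.6/27.9 = 0.1290, giving w = 3.6/(27.9+3.6) = 0.114.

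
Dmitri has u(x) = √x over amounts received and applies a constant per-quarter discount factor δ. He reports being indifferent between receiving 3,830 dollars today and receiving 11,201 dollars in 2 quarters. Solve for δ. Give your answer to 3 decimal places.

Equating discounted utilities: u(3830) = δ^2·u(11201) ⇒ δ^2 = u(3830)/u(11201).
With u(x) = √x: δ^2 = √3830/√11201 = √(3830/11201) = 0.58475.
Taking the square root: δ = 0.58475^(1/2) ≈ 0.765.

δ ≈ 0.765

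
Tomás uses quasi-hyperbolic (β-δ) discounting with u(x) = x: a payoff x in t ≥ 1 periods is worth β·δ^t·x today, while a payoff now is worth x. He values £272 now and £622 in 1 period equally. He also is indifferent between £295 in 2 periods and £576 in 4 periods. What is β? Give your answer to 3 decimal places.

β ≈ 0.611

Both payoffs in the second observation are in the future, so β drops out: δ^2·295 = δ^4·576 ⇒ δ^2 = 295/576 = 0.51215, so δ = 0.71565.
The first indifference: 272 = β·δ·622, so β = 272/(δ·622) = 272/(0.71565·622) ≈ 0.611.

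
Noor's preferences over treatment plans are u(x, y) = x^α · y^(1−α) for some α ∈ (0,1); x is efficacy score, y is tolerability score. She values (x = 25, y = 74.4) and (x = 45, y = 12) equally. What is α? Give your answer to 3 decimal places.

α ≈ 0.756

Indifference: 25^α · 74.4^(1−α) = 45^α · 12^(1−α).
Taking logs: α·ln 25 + (1−α)·ln 74.4 = α·ln 45 + (1−α)·ln 12, i.e. α·-0.587787 = (1−α)·-1.824549.
Thus α·(-2.412336) = -1.824549, so α = -1.824549/-2.412336 ≈ 0.756.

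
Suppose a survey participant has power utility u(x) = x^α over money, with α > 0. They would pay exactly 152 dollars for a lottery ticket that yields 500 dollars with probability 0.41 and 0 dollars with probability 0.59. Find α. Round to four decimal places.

Since u(0) = 0, the lottery's EU is 0.41·500^α.
Indifference: 152^α = 0.41·500^α, so (152/500)^α = 0.41.
Taking logs: α·ln(152/500) = ln(0.41), so α = -0.8915981 / -1.1907276 ≈ 0.7488.

α ≈ 0.7488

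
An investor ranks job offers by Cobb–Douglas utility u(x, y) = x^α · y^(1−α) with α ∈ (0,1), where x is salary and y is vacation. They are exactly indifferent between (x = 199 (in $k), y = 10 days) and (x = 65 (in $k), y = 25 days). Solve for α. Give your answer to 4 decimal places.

Indifference: 199^α · 10^(1−α) = 65^α · 25^(1−α).
Taking logs: α·ln 199 + (1−α)·ln 10 = α·ln 65 + (1−α)·ln 25, i.e. α·1.1189176 = (1−α)·0.9162907.
Thus α·(2.0352083) = 0.9162907, so α = 0.9162907/2.0352083 ≈ 0.4502.

α ≈ 0.4502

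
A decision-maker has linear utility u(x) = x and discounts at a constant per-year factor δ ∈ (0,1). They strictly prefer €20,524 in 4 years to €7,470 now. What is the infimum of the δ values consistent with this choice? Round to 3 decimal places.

Under u(x) = x this choice says 7470 < δ^4·20524.
Dividing by 20524: δ^4 > 0.36396. Both sides are positive, so the 4th root keeps the direction.
δ > 0.36396^(1/4) = 0.777.

δ > 0.777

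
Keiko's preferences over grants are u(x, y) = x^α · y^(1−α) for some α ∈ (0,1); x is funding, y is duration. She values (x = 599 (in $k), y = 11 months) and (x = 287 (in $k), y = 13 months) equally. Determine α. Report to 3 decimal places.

α ≈ 0.185

Indifference: 599^α · 11^(1−α) = 287^α · 13^(1−α).
Taking logs: α·ln 599 + (1−α)·ln 11 = α·ln 287 + (1−α)·ln 13, i.e. α·0.735779 = (1−α)·0.167054.
Thus α·(0.902833) = 0.167054, so α = 0.167054/0.902833 ≈ 0.185.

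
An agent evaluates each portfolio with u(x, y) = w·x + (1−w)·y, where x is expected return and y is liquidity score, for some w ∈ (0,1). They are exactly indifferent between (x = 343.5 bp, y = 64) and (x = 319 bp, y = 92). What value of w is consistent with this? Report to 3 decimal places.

Indifference: w·343.5 + (1−w)·64 = w·319 + (1−w)·92.
Collecting terms: w·24.5 = (1−w)·28.
So w/(1−w) = 28/24.5 = 1.1429, giving w = 28/(24.5+28) = 0.533.

w = 0.533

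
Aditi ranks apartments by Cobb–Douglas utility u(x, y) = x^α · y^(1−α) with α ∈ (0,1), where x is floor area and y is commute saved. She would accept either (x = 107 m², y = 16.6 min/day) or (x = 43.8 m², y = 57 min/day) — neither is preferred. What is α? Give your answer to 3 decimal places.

The Cobb–Douglas utilities coincide, so 107^α·16.6^(1−α) = 43.8^α·57^(1−α).
(107/43.8)^α = (57/16.6)^(1−α); take logs: α·ln(107/43.8) = (1−α)·ln(57/16.6), i.e. α·0.893195 = (1−α)·1.233649.
So α/(1−α) = (1.233649)/(0.893195) = 1.381164, and α = 1.381164/2.381164 ≈ 0.580.

α ≈ 0.580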